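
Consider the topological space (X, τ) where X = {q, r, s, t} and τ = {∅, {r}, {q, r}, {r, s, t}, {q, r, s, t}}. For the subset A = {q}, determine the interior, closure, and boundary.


int(A) = ∅, cl(A) = {q}, ∂A = {q}.

Closed sets in (X, τ) are complements of opens:
  closed(X, τ) = {∅, {q}, {s, t}, {q, s, t}, {q, r, s, t}}.
int(A) = ⋃ {U ∈ τ : U ⊆ A}. Opens contained in A: ∅.
Taking the union of these: int(A) = ∅.
cl(A) = ⋂ {C closed : A ⊆ C}. Closed sets containing A: {q}, {q, s, t}, {q, r, s, t}.
Intersecting these: cl(A) = {q}.
∂A = cl(A) ∖ int(A) = {q} ∖ ∅ = {q}.


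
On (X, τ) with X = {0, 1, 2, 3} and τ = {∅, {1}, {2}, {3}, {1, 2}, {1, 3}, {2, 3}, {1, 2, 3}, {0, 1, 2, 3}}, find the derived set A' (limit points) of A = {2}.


A' = {0}

For each x ∈ X, list the open sets U ∈ τ with x ∈ U, then check whether U ∩ (A ∖ {x}) ≠ ∅ for every such U.
  x = 0: opens ∋ x are {0, 1, 2, 3}; each meets A ∖ {0}, so x IS a limit point.
  x = 1: open {1} ∋ x has {1} ∩ (A ∖ {1}) = ∅, so x is NOT a limit point.
  x = 2: open {2} ∋ x has {2} ∩ (A ∖ {2}) = ∅, so x is NOT a limit point.
  x = 3: open {3} ∋ x has {3} ∩ (A ∖ {3}) = ∅, so x is NOT a limit point.
Collecting: A' = {0}.


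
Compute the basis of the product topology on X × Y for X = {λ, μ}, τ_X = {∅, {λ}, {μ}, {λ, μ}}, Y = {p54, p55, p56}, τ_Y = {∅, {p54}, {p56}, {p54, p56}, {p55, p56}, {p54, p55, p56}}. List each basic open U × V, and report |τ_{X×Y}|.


Basis B = {∅ × ∅, {λ} × {p54}, {λ} × {p56}, {μ} × {p54}, {μ} × {p56}, {λ} × {p54, p56}, {λ, μ} × {p54}, {λ} × {p55, p56}, {λ, μ} × {p56}, {μ} × {p54, p56}, {μ} × {p55, p56}, {λ} × {p54, p55, p56}, {μ} × {p54, p55, p56}, {λ, μ} × {p54, p56}, {λ, μ} × {p55, p56}, {λ, μ} × {p54, p55, p56}}; |τ_{X×Y}| = 36.

Enumerate products U × V with U ∈ τ_X, V ∈ τ_Y (deduplicated):
  ∅ × ∅ = {} (∅)
  {λ} × {p54} = {(λ,p54)}
  {λ} × {p56} = {(λ,p56)}
  {μ} × {p54} = {(μ,p54)}
  {μ} × {p56} = {(μ,p56)}
  {λ} × {p54, p56} = {(λ,p54), (λ,p56)}
  {λ, μ} × {p54} = {(λ,p54), (μ,p54)}
  {λ} × {p55, p56} = {(λ,p55), (λ,p56)}
  {λ, μ} × {p56} = {(λ,p56), (μ,p56)}
  {μ} × {p54, p56} = {(μ,p54), (μ,p56)}
  {μ} × {p55, p56} = {(μ,p55), (μ,p56)}
  {λ} × {p54, p55, p56} = {(λ,p54), (λ,p55), (λ,p56)}
  {μ} × {p54, p55, p56} = {(μ,p54), (μ,p55), (μ,p56)}
  {λ, μ} × {p54, p56} = {(λ,p54), (λ,p56), (μ,p54), (μ,p56)}
  {λ, μ} × {p55, p56} = {(λ,p55), (λ,p56), (μ,p55), (μ,p56)}
  {λ, μ} × {p54, p55, p56} = {(λ,p54), (λ,p55), (λ,p56), (μ,p54), (μ,p55), (μ,p56)}
These 16 distinct sets form the basis B.
Close under arbitrary unions to get τ_{X×Y}; counting gives |τ_{X×Y}| = 36.


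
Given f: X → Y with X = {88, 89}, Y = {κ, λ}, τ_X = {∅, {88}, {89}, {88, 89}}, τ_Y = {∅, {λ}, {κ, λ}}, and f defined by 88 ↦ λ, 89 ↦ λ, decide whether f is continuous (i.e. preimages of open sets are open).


f IS continuous.

Compute f^{-1}(U) for each U ∈ τ_Y:
  U = ∅: f^{-1}(U) = ∅ ∈ τ_X ✓.
  U = {λ}: f^{-1}(U) = {88, 89} ∈ τ_X ✓.
  U = {κ, λ}: f^{-1}(U) = {88, 89} ∈ τ_X ✓.
Every preimage lies in τ_X, so f IS continuous.


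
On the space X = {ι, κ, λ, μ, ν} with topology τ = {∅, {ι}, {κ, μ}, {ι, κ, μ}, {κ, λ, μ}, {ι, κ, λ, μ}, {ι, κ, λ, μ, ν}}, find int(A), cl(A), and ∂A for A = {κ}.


int(A) = ∅, cl(A) = {κ, λ, μ, ν}, ∂A = {κ, λ, μ, ν}.

Closed sets in (X, τ) are complements of opens:
  closed(X, τ) = {∅, {ν}, {ι, ν}, {λ, ν}, {ι, λ, ν}, {κ, λ, μ, ν}, {ι, κ, λ, μ, ν}}.
int(A) = ⋃ {U ∈ τ : U ⊆ A}. Opens contained in A: ∅.
Taking the union of these: int(A) = ∅.
cl(A) = ⋂ {C closed : A ⊆ C}. Closed sets containing A: {κ, λ, μ, ν}, {ι, κ, λ, μ, ν}.
Intersecting these: cl(A) = {κ, λ, μ, ν}.
∂A = cl(A) ∖ int(A) = {κ, λ, μ, ν} ∖ ∅ = {κ, λ, μ, ν}.


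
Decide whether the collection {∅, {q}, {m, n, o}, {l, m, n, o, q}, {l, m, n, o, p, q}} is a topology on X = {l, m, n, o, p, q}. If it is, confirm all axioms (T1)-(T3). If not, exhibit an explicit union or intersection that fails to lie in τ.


τ is NOT a topology on X.

Axiom (T1): ∅ ∈ τ? Yes; X ∈ τ? Yes.
Axiom (T2/T3): check pairwise unions and intersections of members of τ.
Counterexample for (T2): {q} ∪ {m, n, o} = {m, n, o, q} ∉ τ. Therefore τ is NOT a topology.


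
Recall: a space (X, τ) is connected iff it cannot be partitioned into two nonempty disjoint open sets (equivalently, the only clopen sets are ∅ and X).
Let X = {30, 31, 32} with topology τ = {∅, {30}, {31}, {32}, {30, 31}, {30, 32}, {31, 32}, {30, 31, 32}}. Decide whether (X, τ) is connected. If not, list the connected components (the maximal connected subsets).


(X, τ) is disconnected; components = [{30}, {31}, {32}].

Find clopen sets (U ∈ τ with X ∖ U ∈ τ):
  U = ∅, X ∖ U = {30, 31, 32} — both open, so U is clopen.
  U = {30}, X ∖ U = {31, 32} — both open, so U is clopen.
  U = {31}, X ∖ U = {30, 32} — both open, so U is clopen.
  U = {32}, X ∖ U = {30, 31} — both open, so U is clopen.
  U = {30, 31}, X ∖ U = {32} — both open, so U is clopen.
  U = {30, 32}, X ∖ U = {31} — both open, so U is clopen.
  U = {31, 32}, X ∖ U = {30} — both open, so U is clopen.
  U = {30, 31, 32}, X ∖ U = ∅ — both open, so U is clopen.
Nontrivial clopen(s) exist: e.g. {31, 32}. So (X, τ) is disconnected.
Compute connected components by grouping points that agree on all clopens:
  component: {30}
  component: {31}
  component: {32}


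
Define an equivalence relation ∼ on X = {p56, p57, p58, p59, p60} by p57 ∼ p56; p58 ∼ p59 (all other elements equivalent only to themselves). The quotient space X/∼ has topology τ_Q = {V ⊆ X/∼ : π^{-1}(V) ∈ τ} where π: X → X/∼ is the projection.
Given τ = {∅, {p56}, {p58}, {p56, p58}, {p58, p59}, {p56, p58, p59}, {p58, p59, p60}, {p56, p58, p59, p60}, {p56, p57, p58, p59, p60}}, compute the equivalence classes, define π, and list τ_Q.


X/∼ = {[p56=p57], [p58=p59], [p60]}; |τ_Q| = 4.

Equivalence classes: [p56=p57], [p58=p59], [p60].
Quotient map π: X → X/∼ sends p56 ↦ [p56=p57], p57 ↦ [p56=p57], p58 ↦ [p58=p59], p59 ↦ [p58=p59], p60 ↦ [p60].
For each subset V ⊆ X/∼, compute π^{-1}(V) ⊆ X and check whether π^{-1}(V) ∈ τ. V is open in τ_Q iff π^{-1}(V) ∈ τ.
  V = {}: π^{-1}(V) = ∅ ∈ τ ✓.
  V = {[p56=p57]}: π^{-1}(V) = {p56, p57} ∉ τ ✗.
  V = {[p58=p59]}: π^{-1}(V) = {p58, p59} ∈ τ ✓.
  V = {[p56=p57], [p58=p59]}: π^{-1}(V) = {p56, p57, p58, p59} ∉ τ ✗.
  V = {[p60]}: π^{-1}(V) = {p60} ∉ τ ✗.
  V = {[p56=p57], [p60]}: π^{-1}(V) = {p56, p57, p60} ∉ τ ✗.
  V = {[p58=p59], [p60]}: π^{-1}(V) = {p58, p59, p60} ∈ τ ✓.
  V = {[p56=p57], [p58=p59], [p60]}: π^{-1}(V) = {p56, p57, p58, p59, p60} ∈ τ ✓.
Open sets in the quotient: τ_Q = {{}, {[p58=p59]}, {[p58=p59], [p60]}, {[p56=p57], [p58=p59], [p60]}} (4 elements).


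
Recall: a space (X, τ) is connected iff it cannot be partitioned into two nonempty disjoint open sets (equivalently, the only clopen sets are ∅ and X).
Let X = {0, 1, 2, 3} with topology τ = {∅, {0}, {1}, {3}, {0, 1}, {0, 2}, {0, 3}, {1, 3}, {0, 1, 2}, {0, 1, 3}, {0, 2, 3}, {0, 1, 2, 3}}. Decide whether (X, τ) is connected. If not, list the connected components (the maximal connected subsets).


(X, τ) is disconnected; components = [{1}, {3}, {0, 2}].

Find clopen sets (U ∈ τ with X ∖ U ∈ τ):
  U = ∅, X ∖ U = {0, 1, 2, 3} — both open, so U is clopen.
  U = {1}, X ∖ U = {0, 2, 3} — both open, so U is clopen.
  U = {3}, X ∖ U = {0, 1, 2} — both open, so U is clopen.
  U = {0, 2}, X ∖ U = {1, 3} — both open, so U is clopen.
  U = {1, 3}, X ∖ U = {0, 2} — both open, so U is clopen.
  U = {0, 1, 2}, X ∖ U = {3} — both open, so U is clopen.
  U = {0, 2, 3}, X ∖ U = {1} — both open, so U is clopen.
  U = {0, 1, 2, 3}, X ∖ U = ∅ — both open, so U is clopen.
Nontrivial clopen(s) exist: e.g. {0, 2, 3}. So (X, τ) is disconnected.
Compute connected components by grouping points that agree on all clopens:
  component: {1}
  component: {3}
  component: {0, 2}


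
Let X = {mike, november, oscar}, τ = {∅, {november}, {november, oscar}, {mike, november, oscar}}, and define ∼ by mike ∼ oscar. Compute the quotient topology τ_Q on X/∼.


X/∼ = {[mike=oscar], [november]}; |τ_Q| = 3.

Equivalence classes: [mike=oscar], [november].
Quotient map π: X → X/∼ sends mike ↦ [mike=oscar], november ↦ [november], oscar ↦ [mike=oscar].
For each subset V ⊆ X/∼, compute π^{-1}(V) ⊆ X and check whether π^{-1}(V) ∈ τ. V is open in τ_Q iff π^{-1}(V) ∈ τ.
  V = {}: π^{-1}(V) = ∅ ∈ τ ✓.
  V = {[mike=oscar]}: π^{-1}(V) = {mike, oscar} ∉ τ ✗.
  V = {[november]}: π^{-1}(V) = {november} ∈ τ ✓.
  V = {[mike=oscar], [november]}: π^{-1}(V) = {mike, november, oscar} ∈ τ ✓.
Open sets in the quotient: τ_Q = {{}, {[november]}, {[mike=oscar], [november]}} (3 elements).


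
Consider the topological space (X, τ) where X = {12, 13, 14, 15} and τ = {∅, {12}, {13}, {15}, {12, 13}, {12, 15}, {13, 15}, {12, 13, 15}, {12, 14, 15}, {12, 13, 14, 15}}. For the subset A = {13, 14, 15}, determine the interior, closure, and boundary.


int(A) = {13, 15}, cl(A) = {13, 14, 15}, ∂A = {14}.

Closed sets in (X, τ) are complements of opens:
  closed(X, τ) = {∅, {13}, {14}, {12, 14}, {13, 14}, {14, 15}, {12, 13, 14}, {12, 14, 15}, {13, 14, 15}, {12, 13, 14, 15}}.
int(A) = ⋃ {U ∈ τ : U ⊆ A}. Opens contained in A: ∅, {13}, {15}, {13, 15}.
Taking the union of these: int(A) = {13, 15}.
cl(A) = ⋂ {C closed : A ⊆ C}. Closed sets containing A: {13, 14, 15}, {12, 13, 14, 15}.
Intersecting these: cl(A) = {13, 14, 15}.
∂A = cl(A) ∖ int(A) = {13, 14, 15} ∖ {13, 15} = {14}.


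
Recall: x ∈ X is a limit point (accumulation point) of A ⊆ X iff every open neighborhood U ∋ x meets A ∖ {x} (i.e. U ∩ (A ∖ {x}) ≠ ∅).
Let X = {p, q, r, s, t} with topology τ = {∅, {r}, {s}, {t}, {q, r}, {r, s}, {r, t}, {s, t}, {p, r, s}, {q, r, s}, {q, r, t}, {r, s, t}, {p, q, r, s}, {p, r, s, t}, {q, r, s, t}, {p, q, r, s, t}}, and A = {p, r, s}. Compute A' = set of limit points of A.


A' = {p, q}

For each x ∈ X, list the open sets U ∈ τ with x ∈ U, then check whether U ∩ (A ∖ {x}) ≠ ∅ for every such U.
  x = p: opens ∋ x are {p, r, s}, {p, q, r, s}, {p, r, s, t}, {p, q, r, s, t}; each meets A ∖ {p}, so x IS a limit point.
  x = q: opens ∋ x are {q, r}, {q, r, s}, {q, r, t}, {p, q, r, s}, {q, r, s, t}, {p, q, r, s, t}; each meets A ∖ {q}, so x IS a limit point.
  x = r: open {r} ∋ x has {r} ∩ (A ∖ {r}) = ∅, so x is NOT a limit point.
  x = s: open {s} ∋ x has {s} ∩ (A ∖ {s}) = ∅, so x is NOT a limit point.
  x = t: open {t} ∋ x has {t} ∩ (A ∖ {t}) = ∅, so x is NOT a limit point.
Collecting: A' = {p, q}.


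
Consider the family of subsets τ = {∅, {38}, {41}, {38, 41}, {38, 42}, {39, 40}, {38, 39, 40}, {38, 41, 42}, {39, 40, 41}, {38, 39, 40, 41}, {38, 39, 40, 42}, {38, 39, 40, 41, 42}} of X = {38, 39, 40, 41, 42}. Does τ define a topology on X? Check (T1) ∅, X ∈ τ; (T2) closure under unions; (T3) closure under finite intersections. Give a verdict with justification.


τ IS a topology on X.

Axiom (T1): ∅ ∈ τ? Yes; X ∈ τ? Yes.
Axiom (T2/T3): check pairwise unions and intersections of members of τ.
All pairwise intersections and unions checked — each lies in τ. Therefore τ satisfies (T1), (T2), (T3): it IS a topology on X.


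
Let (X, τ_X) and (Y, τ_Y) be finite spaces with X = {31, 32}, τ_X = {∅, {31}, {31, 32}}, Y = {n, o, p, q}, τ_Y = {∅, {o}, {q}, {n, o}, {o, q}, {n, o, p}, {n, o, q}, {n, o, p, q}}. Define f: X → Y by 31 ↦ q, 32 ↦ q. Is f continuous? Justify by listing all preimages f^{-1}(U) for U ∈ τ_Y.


f IS continuous.

Compute f^{-1}(U) for each U ∈ τ_Y:
  U = ∅: f^{-1}(U) = ∅ ∈ τ_X ✓.
  U = {o}: f^{-1}(U) = ∅ ∈ τ_X ✓.
  U = {q}: f^{-1}(U) = {31, 32} ∈ τ_X ✓.
  U = {n, o}: f^{-1}(U) = ∅ ∈ τ_X ✓.
  U = {o, q}: f^{-1}(U) = {31, 32} ∈ τ_X ✓.
  U = {n, o, p}: f^{-1}(U) = ∅ ∈ τ_X ✓.
  U = {n, o, q}: f^{-1}(U) = {31, 32} ∈ τ_X ✓.
  U = {n, o, p, q}: f^{-1}(U) = {31, 32} ∈ τ_X ✓.
Every preimage lies in τ_X, so f IS continuous.


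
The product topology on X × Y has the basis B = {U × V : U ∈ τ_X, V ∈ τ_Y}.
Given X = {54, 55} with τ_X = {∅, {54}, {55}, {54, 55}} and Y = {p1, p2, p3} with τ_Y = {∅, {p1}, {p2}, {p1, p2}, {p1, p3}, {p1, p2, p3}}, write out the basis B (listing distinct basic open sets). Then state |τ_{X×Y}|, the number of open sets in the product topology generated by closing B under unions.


Basis B = {∅ × ∅, {54} × {p1}, {54} × {p2}, {55} × {p1}, {55} × {p2}, {54} × {p1, p2}, {54} × {p1, p3}, {54, 55} × {p1}, {54, 55} × {p2}, {55} × {p1, p2}, {55} × {p1, p3}, {54} × {p1, p2, p3}, {55} × {p1, p2, p3}, {54, 55} × {p1, p2}, {54, 55} × {p1, p3}, {54, 55} × {p1, p2, p3}}; |τ_{X×Y}| = 36.

Enumerate products U × V with U ∈ τ_X, V ∈ τ_Y (deduplicated):
  ∅ × ∅ = {} (∅)
  {54} × {p1} = {(54,p1)}
  {54} × {p2} = {(54,p2)}
  {55} × {p1} = {(55,p1)}
  {55} × {p2} = {(55,p2)}
  {54} × {p1, p2} = {(54,p1), (54,p2)}
  {54} × {p1, p3} = {(54,p1), (54,p3)}
  {54, 55} × {p1} = {(54,p1), (55,p1)}
  {54, 55} × {p2} = {(54,p2), (55,p2)}
  {55} × {p1, p2} = {(55,p1), (55,p2)}
  {55} × {p1, p3} = {(55,p1), (55,p3)}
  {54} × {p1, p2, p3} = {(54,p1), (54,p2), (54,p3)}
  {55} × {p1, p2, p3} = {(55,p1), (55,p2), (55,p3)}
  {54, 55} × {p1, p2} = {(54,p1), (54,p2), (55,p1), (55,p2)}
  {54, 55} × {p1, p3} = {(54,p1), (54,p3), (55,p1), (55,p3)}
  {54, 55} × {p1, p2, p3} = {(54,p1), (54,p2), (54,p3), (55,p1), (55,p2), (55,p3)}
These 16 distinct sets form the basis B.
Close under arbitrary unions to get τ_{X×Y}; counting gives |τ_{X×Y}| = 36.


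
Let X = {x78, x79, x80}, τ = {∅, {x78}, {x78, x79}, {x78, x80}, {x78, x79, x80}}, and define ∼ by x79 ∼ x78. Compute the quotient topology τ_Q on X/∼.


X/∼ = {[x78=x79], [x80]}; |τ_Q| = 3.

Equivalence classes: [x78=x79], [x80].
Quotient map π: X → X/∼ sends x78 ↦ [x78=x79], x79 ↦ [x78=x79], x80 ↦ [x80].
For each subset V ⊆ X/∼, compute π^{-1}(V) ⊆ X and check whether π^{-1}(V) ∈ τ. V is open in τ_Q iff π^{-1}(V) ∈ τ.
  V = {}: π^{-1}(V) = ∅ ∈ τ ✓.
  V = {[x78=x79]}: π^{-1}(V) = {x78, x79} ∈ τ ✓.
  V = {[x80]}: π^{-1}(V) = {x80} ∉ τ ✗.
  V = {[x78=x79], [x80]}: π^{-1}(V) = {x78, x79, x80} ∈ τ ✓.
Open sets in the quotient: τ_Q = {{}, {[x78=x79]}, {[x78=x79], [x80]}} (3 elements).


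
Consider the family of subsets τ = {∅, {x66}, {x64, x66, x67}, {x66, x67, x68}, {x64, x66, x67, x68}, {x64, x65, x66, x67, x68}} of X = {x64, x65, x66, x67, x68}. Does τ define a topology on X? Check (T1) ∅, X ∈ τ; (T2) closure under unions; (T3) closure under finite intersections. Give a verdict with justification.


τ is NOT a topology on X.

Axiom (T1): ∅ ∈ τ? Yes; X ∈ τ? Yes.
Axiom (T2/T3): check pairwise unions and intersections of members of τ.
Counterexample for (T3): {x64, x66, x67} ∩ {x66, x67, x68} = {x66, x67} ∉ τ. Therefore τ is NOT a topology.


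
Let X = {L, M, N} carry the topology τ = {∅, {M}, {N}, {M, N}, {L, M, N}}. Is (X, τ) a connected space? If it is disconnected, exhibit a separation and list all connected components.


(X, τ) is connected.

Find clopen sets (U ∈ τ with X ∖ U ∈ τ):
  U = ∅, X ∖ U = {L, M, N} — both open, so U is clopen.
  U = {L, M, N}, X ∖ U = ∅ — both open, so U is clopen.
Only trivial clopens (∅ and X) exist, so (X, τ) is connected.
Compute connected components by grouping points that agree on all clopens:
  component: {L, M, N}


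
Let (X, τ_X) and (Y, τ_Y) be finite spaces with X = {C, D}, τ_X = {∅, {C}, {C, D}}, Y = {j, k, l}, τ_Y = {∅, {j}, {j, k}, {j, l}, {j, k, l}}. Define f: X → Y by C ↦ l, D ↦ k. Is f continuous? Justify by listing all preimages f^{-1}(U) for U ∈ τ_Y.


f is NOT continuous.

Compute f^{-1}(U) for each U ∈ τ_Y:
  U = ∅: f^{-1}(U) = ∅ ∈ τ_X ✓.
  U = {j}: f^{-1}(U) = ∅ ∈ τ_X ✓.
  U = {j, k}: f^{-1}(U) = {D} ∉ τ_X ✗.
  U = {j, l}: f^{-1}(U) = {C} ∈ τ_X ✓.
  U = {j, k, l}: f^{-1}(U) = {C, D} ∈ τ_X ✓.
Found U = {j, k} with f^{-1}(U) = {D} not in τ_X. Therefore f is NOT continuous.


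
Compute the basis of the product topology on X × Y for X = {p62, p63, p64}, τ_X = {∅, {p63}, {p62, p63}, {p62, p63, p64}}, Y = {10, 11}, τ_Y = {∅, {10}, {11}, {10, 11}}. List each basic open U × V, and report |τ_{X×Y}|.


Basis B = {∅ × ∅, {p63} × {10}, {p63} × {11}, {p62, p63} × {10}, {p62, p63} × {11}, {p63} × {10, 11}, {p62, p63, p64} × {10}, {p62, p63, p64} × {11}, {p62, p63} × {10, 11}, {p62, p63, p64} × {10, 11}}; |τ_{X×Y}| = 16.

Enumerate products U × V with U ∈ τ_X, V ∈ τ_Y (deduplicated):
  ∅ × ∅ = {} (∅)
  {p63} × {10} = {(p63,10)}
  {p63} × {11} = {(p63,11)}
  {p62, p63} × {10} = {(p62,10), (p63,10)}
  {p62, p63} × {11} = {(p62,11), (p63,11)}
  {p63} × {10, 11} = {(p63,10), (p63,11)}
  {p62, p63, p64} × {10} = {(p62,10), (p63,10), (p64,10)}
  {p62, p63, p64} × {11} = {(p62,11), (p63,11), (p64,11)}
  {p62, p63} × {10, 11} = {(p62,10), (p62,11), (p63,10), (p63,11)}
  {p62, p63, p64} × {10, 11} = {(p62,10), (p62,11), (p63,10), (p63,11), (p64,10), (p64,11)}
These 10 distinct sets form the basis B.
Close under arbitrary unions to get τ_{X×Y}; counting gives |τ_{X×Y}| = 16.


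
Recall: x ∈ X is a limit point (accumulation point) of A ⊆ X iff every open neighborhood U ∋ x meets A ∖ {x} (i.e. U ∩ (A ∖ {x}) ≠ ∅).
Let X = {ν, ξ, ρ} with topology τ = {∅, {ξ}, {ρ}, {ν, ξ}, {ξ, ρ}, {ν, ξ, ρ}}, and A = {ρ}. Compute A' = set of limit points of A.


A' = ∅

For each x ∈ X, list the open sets U ∈ τ with x ∈ U, then check whether U ∩ (A ∖ {x}) ≠ ∅ for every such U.
  x = ν: open {ν, ξ} ∋ x has {ν, ξ} ∩ (A ∖ {ν}) = ∅, so x is NOT a limit point.
  x = ξ: open {ξ} ∋ x has {ξ} ∩ (A ∖ {ξ}) = ∅, so x is NOT a limit point.
  x = ρ: open {ρ} ∋ x has {ρ} ∩ (A ∖ {ρ}) = ∅, so x is NOT a limit point.
Collecting: A' = ∅.


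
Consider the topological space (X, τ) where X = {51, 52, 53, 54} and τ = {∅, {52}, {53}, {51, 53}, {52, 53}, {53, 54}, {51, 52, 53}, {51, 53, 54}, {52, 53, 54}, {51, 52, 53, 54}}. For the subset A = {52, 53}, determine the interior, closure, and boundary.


int(A) = {52, 53}, cl(A) = {51, 52, 53, 54}, ∂A = {51, 54}.

Closed sets in (X, τ) are complements of opens:
  closed(X, τ) = {∅, {51}, {52}, {54}, {51, 52}, {51, 54}, {52, 54}, {51, 52, 54}, {51, 53, 54}, {51, 52, 53, 54}}.
int(A) = ⋃ {U ∈ τ : U ⊆ A}. Opens contained in A: ∅, {52}, {53}, {52, 53}.
Taking the union of these: int(A) = {52, 53}.
cl(A) = ⋂ {C closed : A ⊆ C}. Closed sets containing A: {51, 52, 53, 54}.
Intersecting these: cl(A) = {51, 52, 53, 54}.
∂A = cl(A) ∖ int(A) = {51, 52, 53, 54} ∖ {52, 53} = {51, 54}.


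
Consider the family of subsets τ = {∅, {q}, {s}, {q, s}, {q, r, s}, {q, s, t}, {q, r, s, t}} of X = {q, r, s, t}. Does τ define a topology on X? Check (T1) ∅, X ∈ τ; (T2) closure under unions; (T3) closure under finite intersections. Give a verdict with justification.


τ IS a topology on X.

Axiom (T1): ∅ ∈ τ? Yes; X ∈ τ? Yes.
Axiom (T2/T3): check pairwise unions and intersections of members of τ.
All pairwise intersections and unions checked — each lies in τ. Therefore τ satisfies (T1), (T2), (T3): it IS a topology on X.


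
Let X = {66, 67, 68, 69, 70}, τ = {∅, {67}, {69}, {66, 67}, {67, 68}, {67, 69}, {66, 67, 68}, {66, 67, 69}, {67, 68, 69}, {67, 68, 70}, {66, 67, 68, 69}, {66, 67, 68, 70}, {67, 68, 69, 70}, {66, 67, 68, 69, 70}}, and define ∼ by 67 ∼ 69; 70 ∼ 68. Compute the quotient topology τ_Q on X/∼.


X/∼ = {[66], [67=69], [68=70]}; |τ_Q| = 5.

Equivalence classes: [66], [67=69], [68=70].
Quotient map π: X → X/∼ sends 66 ↦ [66], 67 ↦ [67=69], 68 ↦ [68=70], 69 ↦ [67=69], 70 ↦ [68=70].
For each subset V ⊆ X/∼, compute π^{-1}(V) ⊆ X and check whether π^{-1}(V) ∈ τ. V is open in τ_Q iff π^{-1}(V) ∈ τ.
  V = {}: π^{-1}(V) = ∅ ∈ τ ✓.
  V = {[66]}: π^{-1}(V) = {66} ∉ τ ✗.
  V = {[67=69]}: π^{-1}(V) = {67, 69} ∈ τ ✓.
  V = {[66], [67=69]}: π^{-1}(V) = {66, 67, 69} ∈ τ ✓.
  V = {[68=70]}: π^{-1}(V) = {68, 70} ∉ τ ✗.
  V = {[66], [68=70]}: π^{-1}(V) = {66, 68, 70} ∉ τ ✗.
  V = {[67=69], [68=70]}: π^{-1}(V) = {67, 68, 69, 70} ∈ τ ✓.
  V = {[66], [67=69], [68=70]}: π^{-1}(V) = {66, 67, 68, 69, 70} ∈ τ ✓.
Open sets in the quotient: τ_Q = {{}, {[67=69]}, {[66], [67=69]}, {[67=69], [68=70]}, {[66], [67=69], [68=70]}} (5 elements).


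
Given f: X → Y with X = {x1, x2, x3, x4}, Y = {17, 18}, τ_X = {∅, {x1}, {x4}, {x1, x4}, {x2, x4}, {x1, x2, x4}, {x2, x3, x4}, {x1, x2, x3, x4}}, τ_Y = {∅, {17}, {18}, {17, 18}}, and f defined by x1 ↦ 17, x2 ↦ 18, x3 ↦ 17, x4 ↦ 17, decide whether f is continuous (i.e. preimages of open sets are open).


f is NOT continuous.

Compute f^{-1}(U) for each U ∈ τ_Y:
  U = ∅: f^{-1}(U) = ∅ ∈ τ_X ✓.
  U = {17}: f^{-1}(U) = {x1, x3, x4} ∉ τ_X ✗.
  U = {18}: f^{-1}(U) = {x2} ∉ τ_X ✗.
  U = {17, 18}: f^{-1}(U) = {x1, x2, x3, x4} ∈ τ_X ✓.
Found U = {17} with f^{-1}(U) = {x1, x3, x4} not in τ_X. Therefore f is NOT continuous.


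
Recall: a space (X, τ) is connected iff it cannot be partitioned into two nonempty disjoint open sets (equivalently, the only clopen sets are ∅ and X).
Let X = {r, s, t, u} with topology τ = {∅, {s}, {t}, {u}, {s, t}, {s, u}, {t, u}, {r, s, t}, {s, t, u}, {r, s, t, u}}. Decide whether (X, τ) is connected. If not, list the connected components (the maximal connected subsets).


(X, τ) is disconnected; components = [{u}, {r, s, t}].

Find clopen sets (U ∈ τ with X ∖ U ∈ τ):
  U = ∅, X ∖ U = {r, s, t, u} — both open, so U is clopen.
  U = {u}, X ∖ U = {r, s, t} — both open, so U is clopen.
  U = {r, s, t}, X ∖ U = {u} — both open, so U is clopen.
  U = {r, s, t, u}, X ∖ U = ∅ — both open, so U is clopen.
Nontrivial clopen(s) exist: e.g. {u}. So (X, τ) is disconnected.
Compute connected components by grouping points that agree on all clopens:
  component: {u}
  component: {r, s, t}


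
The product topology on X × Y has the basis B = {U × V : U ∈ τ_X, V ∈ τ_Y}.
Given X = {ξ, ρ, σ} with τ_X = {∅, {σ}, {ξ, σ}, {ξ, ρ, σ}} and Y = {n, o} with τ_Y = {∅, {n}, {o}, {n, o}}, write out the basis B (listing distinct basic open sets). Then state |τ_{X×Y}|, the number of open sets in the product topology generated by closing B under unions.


Basis B = {∅ × ∅, {σ} × {n}, {σ} × {o}, {ξ, σ} × {n}, {ξ, σ} × {o}, {σ} × {n, o}, {ξ, ρ, σ} × {n}, {ξ, ρ, σ} × {o}, {ξ, σ} × {n, o}, {ξ, ρ, σ} × {n, o}}; |τ_{X×Y}| = 16.

Enumerate products U × V with U ∈ τ_X, V ∈ τ_Y (deduplicated):
  ∅ × ∅ = {} (∅)
  {σ} × {n} = {(σ,n)}
  {σ} × {o} = {(σ,o)}
  {ξ, σ} × {n} = {(ξ,n), (σ,n)}
  {ξ, σ} × {o} = {(ξ,o), (σ,o)}
  {σ} × {n, o} = {(σ,n), (σ,o)}
  {ξ, ρ, σ} × {n} = {(ξ,n), (ρ,n), (σ,n)}
  {ξ, ρ, σ} × {o} = {(ξ,o), (ρ,o), (σ,o)}
  {ξ, σ} × {n, o} = {(ξ,n), (ξ,o), (σ,n), (σ,o)}
  {ξ, ρ, σ} × {n, o} = {(ξ,n), (ξ,o), (ρ,n), (ρ,o), (σ,n), (σ,o)}
These 10 distinct sets form the basis B.
Close under arbitrary unions to get τ_{X×Y}; counting gives |τ_{X×Y}| = 16.


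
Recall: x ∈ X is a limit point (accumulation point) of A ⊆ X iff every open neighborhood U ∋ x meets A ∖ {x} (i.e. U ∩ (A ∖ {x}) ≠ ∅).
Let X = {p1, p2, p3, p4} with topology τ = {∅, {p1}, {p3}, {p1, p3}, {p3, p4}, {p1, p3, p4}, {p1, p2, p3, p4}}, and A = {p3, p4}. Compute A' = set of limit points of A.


A' = {p2, p4}

For each x ∈ X, list the open sets U ∈ τ with x ∈ U, then check whether U ∩ (A ∖ {x}) ≠ ∅ for every such U.
  x = p1: open {p1} ∋ x has {p1} ∩ (A ∖ {p1}) = ∅, so x is NOT a limit point.
  x = p2: opens ∋ x are {p1, p2, p3, p4}; each meets A ∖ {p2}, so x IS a limit point.
  x = p3: open {p3} ∋ x has {p3} ∩ (A ∖ {p3}) = ∅, so x is NOT a limit point.
  x = p4: opens ∋ x are {p3, p4}, {p1, p3, p4}, {p1, p2, p3, p4}; each meets A ∖ {p4}, so x IS a limit point.
Collecting: A' = {p2, p4}.


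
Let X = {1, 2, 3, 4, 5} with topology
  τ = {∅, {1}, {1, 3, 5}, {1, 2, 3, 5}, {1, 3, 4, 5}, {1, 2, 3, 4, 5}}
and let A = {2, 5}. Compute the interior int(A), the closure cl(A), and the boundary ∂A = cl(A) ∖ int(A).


int(A) = ∅, cl(A) = {2, 3, 4, 5}, ∂A = {2, 3, 4, 5}.

Closed sets in (X, τ) are complements of opens:
  closed(X, τ) = {∅, {2}, {4}, {2, 4}, {2, 3, 4, 5}, {1, 2, 3, 4, 5}}.
int(A) = ⋃ {U ∈ τ : U ⊆ A}. Opens contained in A: ∅.
Taking the union of these: int(A) = ∅.
cl(A) = ⋂ {C closed : A ⊆ C}. Closed sets containing A: {2, 3, 4, 5}, {1, 2, 3, 4, 5}.
Intersecting these: cl(A) = {2, 3, 4, 5}.
∂A = cl(A) ∖ int(A) = {2, 3, 4, 5} ∖ ∅ = {2, 3, 4, 5}.


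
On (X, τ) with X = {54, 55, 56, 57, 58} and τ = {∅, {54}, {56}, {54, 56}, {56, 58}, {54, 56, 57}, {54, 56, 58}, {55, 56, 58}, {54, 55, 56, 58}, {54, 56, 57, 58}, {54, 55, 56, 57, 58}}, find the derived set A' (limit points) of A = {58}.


A' = {55}

For each x ∈ X, list the open sets U ∈ τ with x ∈ U, then check whether U ∩ (A ∖ {x}) ≠ ∅ for every such U.
  x = 54: open {54} ∋ x has {54} ∩ (A ∖ {54}) = ∅, so x is NOT a limit point.
  x = 55: opens ∋ x are {55, 56, 58}, {54, 55, 56, 58}, {54, 55, 56, 57, 58}; each meets A ∖ {55}, so x IS a limit point.
  x = 56: open {56} ∋ x has {56} ∩ (A ∖ {56}) = ∅, so x is NOT a limit point.
  x = 57: open {54, 56, 57} ∋ x has {54, 56, 57} ∩ (A ∖ {57}) = ∅, so x is NOT a limit point.
  x = 58: open {56, 58} ∋ x has {56, 58} ∩ (A ∖ {58}) = ∅, so x is NOT a limit point.
Collecting: A' = {55}.


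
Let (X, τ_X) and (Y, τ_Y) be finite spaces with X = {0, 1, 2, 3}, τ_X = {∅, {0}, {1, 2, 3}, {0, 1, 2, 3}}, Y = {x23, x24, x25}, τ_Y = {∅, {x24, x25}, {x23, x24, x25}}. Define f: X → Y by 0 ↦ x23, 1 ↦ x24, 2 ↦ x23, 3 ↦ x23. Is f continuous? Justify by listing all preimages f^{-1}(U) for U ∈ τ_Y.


f is NOT continuous.

Compute f^{-1}(U) for each U ∈ τ_Y:
  U = ∅: f^{-1}(U) = ∅ ∈ τ_X ✓.
  U = {x24, x25}: f^{-1}(U) = {1} ∉ τ_X ✗.
  U = {x23, x24, x25}: f^{-1}(U) = {0, 1, 2, 3} ∈ τ_X ✓.
Found U = {x24, x25} with f^{-1}(U) = {1} not in τ_X. Therefore f is NOT continuous.


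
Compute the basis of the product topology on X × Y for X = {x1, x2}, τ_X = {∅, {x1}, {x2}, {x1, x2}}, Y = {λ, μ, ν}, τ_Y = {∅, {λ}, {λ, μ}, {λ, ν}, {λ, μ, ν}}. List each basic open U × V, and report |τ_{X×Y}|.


Basis B = {∅ × ∅, {x1} × {λ}, {x2} × {λ}, {x1} × {λ, μ}, {x1} × {λ, ν}, {x1, x2} × {λ}, {x2} × {λ, μ}, {x2} × {λ, ν}, {x1} × {λ, μ, ν}, {x2} × {λ, μ, ν}, {x1, x2} × {λ, μ}, {x1, x2} × {λ, ν}, {x1, x2} × {λ, μ, ν}}; |τ_{X×Y}| = 25.

Enumerate products U × V with U ∈ τ_X, V ∈ τ_Y (deduplicated):
  ∅ × ∅ = {} (∅)
  {x1} × {λ} = {(x1,λ)}
  {x2} × {λ} = {(x2,λ)}
  {x1} × {λ, μ} = {(x1,λ), (x1,μ)}
  {x1} × {λ, ν} = {(x1,λ), (x1,ν)}
  {x1, x2} × {λ} = {(x1,λ), (x2,λ)}
  {x2} × {λ, μ} = {(x2,λ), (x2,μ)}
  {x2} × {λ, ν} = {(x2,λ), (x2,ν)}
  {x1} × {λ, μ, ν} = {(x1,λ), (x1,μ), (x1,ν)}
  {x2} × {λ, μ, ν} = {(x2,λ), (x2,μ), (x2,ν)}
  {x1, x2} × {λ, μ} = {(x1,λ), (x1,μ), (x2,λ), (x2,μ)}
  {x1, x2} × {λ, ν} = {(x1,λ), (x1,ν), (x2,λ), (x2,ν)}
  {x1, x2} × {λ, μ, ν} = {(x1,λ), (x1,μ), (x1,ν), (x2,λ), (x2,μ), (x2,ν)}
These 13 distinct sets form the basis B.
Close under arbitrary unions to get τ_{X×Y}; counting gives |τ_{X×Y}| = 25.


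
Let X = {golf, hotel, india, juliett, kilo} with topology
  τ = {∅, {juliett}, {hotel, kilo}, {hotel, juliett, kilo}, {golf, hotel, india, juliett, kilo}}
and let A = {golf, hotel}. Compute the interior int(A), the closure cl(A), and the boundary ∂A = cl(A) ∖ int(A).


int(A) = ∅, cl(A) = {golf, hotel, india, kilo}, ∂A = {golf, hotel, india, kilo}.

Closed sets in (X, τ) are complements of opens:
  closed(X, τ) = {∅, {golf, india}, {golf, india, juliett}, {golf, hotel, india, kilo}, {golf, hotel, india, juliett, kilo}}.
int(A) = ⋃ {U ∈ τ : U ⊆ A}. Opens contained in A: ∅.
Taking the union of these: int(A) = ∅.
cl(A) = ⋂ {C closed : A ⊆ C}. Closed sets containing A: {golf, hotel, india, kilo}, {golf, hotel, india, juliett, kilo}.
Intersecting these: cl(A) = {golf, hotel, india, kilo}.
∂A = cl(A) ∖ int(A) = {golf, hotel, india, kilo} ∖ ∅ = {golf, hotel, india, kilo}.


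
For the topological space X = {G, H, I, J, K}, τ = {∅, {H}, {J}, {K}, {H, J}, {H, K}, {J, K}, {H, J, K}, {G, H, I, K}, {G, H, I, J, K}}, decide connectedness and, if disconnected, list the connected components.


(X, τ) is disconnected; components = [{J}, {G, H, I, K}].

Find clopen sets (U ∈ τ with X ∖ U ∈ τ):
  U = ∅, X ∖ U = {G, H, I, J, K} — both open, so U is clopen.
  U = {J}, X ∖ U = {G, H, I, K} — both open, so U is clopen.
  U = {G, H, I, K}, X ∖ U = {J} — both open, so U is clopen.
  U = {G, H, I, J, K}, X ∖ U = ∅ — both open, so U is clopen.
Nontrivial clopen(s) exist: e.g. {G, H, I, K}. So (X, τ) is disconnected.
Compute connected components by grouping points that agree on all clopens:
  component: {J}
  component: {G, H, I, K}


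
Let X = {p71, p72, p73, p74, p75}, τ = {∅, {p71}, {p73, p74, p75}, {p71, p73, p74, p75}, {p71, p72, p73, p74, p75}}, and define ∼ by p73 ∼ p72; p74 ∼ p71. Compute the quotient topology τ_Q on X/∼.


X/∼ = {[p71=p74], [p72=p73], [p75]}; |τ_Q| = 2.

Equivalence classes: [p71=p74], [p72=p73], [p75].
Quotient map π: X → X/∼ sends p71 ↦ [p71=p74], p72 ↦ [p72=p73], p73 ↦ [p72=p73], p74 ↦ [p71=p74], p75 ↦ [p75].
For each subset V ⊆ X/∼, compute π^{-1}(V) ⊆ X and check whether π^{-1}(V) ∈ τ. V is open in τ_Q iff π^{-1}(V) ∈ τ.
  V = {}: π^{-1}(V) = ∅ ∈ τ ✓.
  V = {[p71=p74]}: π^{-1}(V) = {p71, p74} ∉ τ ✗.
  V = {[p72=p73]}: π^{-1}(V) = {p72, p73} ∉ τ ✗.
  V = {[p71=p74], [p72=p73]}: π^{-1}(V) = {p71, p72, p73, p74} ∉ τ ✗.
  V = {[p75]}: π^{-1}(V) = {p75} ∉ τ ✗.
  V = {[p71=p74], [p75]}: π^{-1}(V) = {p71, p74, p75} ∉ τ ✗.
  V = {[p72=p73], [p75]}: π^{-1}(V) = {p72, p73, p75} ∉ τ ✗.
  V = {[p71=p74], [p72=p73], [p75]}: π^{-1}(V) = {p71, p72, p73, p74, p75} ∈ τ ✓.
Open sets in the quotient: τ_Q = {{}, {[p71=p74], [p72=p73], [p75]}} (2 elements).


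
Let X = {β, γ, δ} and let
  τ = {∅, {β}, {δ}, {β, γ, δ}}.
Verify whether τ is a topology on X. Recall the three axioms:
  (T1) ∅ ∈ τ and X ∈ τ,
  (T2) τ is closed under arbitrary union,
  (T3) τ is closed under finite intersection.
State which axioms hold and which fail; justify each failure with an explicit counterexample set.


τ is NOT a topology on X.

Axiom (T1): ∅ ∈ τ? Yes; X ∈ τ? Yes.
Axiom (T2/T3): check pairwise unions and intersections of members of τ.
Counterexample for (T2): {β} ∪ {δ} = {β, δ} ∉ τ. Therefore τ is NOT a topology.


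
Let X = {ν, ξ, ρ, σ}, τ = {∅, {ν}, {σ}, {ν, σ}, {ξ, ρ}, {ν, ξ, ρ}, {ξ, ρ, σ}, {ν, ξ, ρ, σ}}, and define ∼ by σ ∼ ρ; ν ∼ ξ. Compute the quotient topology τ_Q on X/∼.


X/∼ = {[ν=ξ], [ρ=σ]}; |τ_Q| = 2.

Equivalence classes: [ν=ξ], [ρ=σ].
Quotient map π: X → X/∼ sends ν ↦ [ν=ξ], ξ ↦ [ν=ξ], ρ ↦ [ρ=σ], σ ↦ [ρ=σ].
For each subset V ⊆ X/∼, compute π^{-1}(V) ⊆ X and check whether π^{-1}(V) ∈ τ. V is open in τ_Q iff π^{-1}(V) ∈ τ.
  V = {}: π^{-1}(V) = ∅ ∈ τ ✓.
  V = {[ν=ξ]}: π^{-1}(V) = {ν, ξ} ∉ τ ✗.
  V = {[ρ=σ]}: π^{-1}(V) = {ρ, σ} ∉ τ ✗.
  V = {[ν=ξ], [ρ=σ]}: π^{-1}(V) = {ν, ξ, ρ, σ} ∈ τ ✓.
Open sets in the quotient: τ_Q = {{}, {[ν=ξ], [ρ=σ]}} (2 elements).


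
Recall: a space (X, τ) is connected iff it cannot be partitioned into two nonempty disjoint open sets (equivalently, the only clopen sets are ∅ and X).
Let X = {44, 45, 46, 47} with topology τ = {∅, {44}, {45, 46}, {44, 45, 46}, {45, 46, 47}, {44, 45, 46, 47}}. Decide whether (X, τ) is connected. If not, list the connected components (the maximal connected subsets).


(X, τ) is disconnected; components = [{44}, {45, 46, 47}].

Find clopen sets (U ∈ τ with X ∖ U ∈ τ):
  U = ∅, X ∖ U = {44, 45, 46, 47} — both open, so U is clopen.
  U = {44}, X ∖ U = {45, 46, 47} — both open, so U is clopen.
  U = {45, 46, 47}, X ∖ U = {44} — both open, so U is clopen.
  U = {44, 45, 46, 47}, X ∖ U = ∅ — both open, so U is clopen.
Nontrivial clopen(s) exist: e.g. {44}. So (X, τ) is disconnected.
Compute connected components by grouping points that agree on all clopens:
  component: {44}
  component: {45, 46, 47}


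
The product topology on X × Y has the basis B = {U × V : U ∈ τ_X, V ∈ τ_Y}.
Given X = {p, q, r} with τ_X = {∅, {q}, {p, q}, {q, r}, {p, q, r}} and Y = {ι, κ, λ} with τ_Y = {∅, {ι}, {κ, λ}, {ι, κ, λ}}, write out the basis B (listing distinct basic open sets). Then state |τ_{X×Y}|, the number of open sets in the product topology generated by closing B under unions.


Basis B = {∅ × ∅, {q} × {ι}, {p, q} × {ι}, {q, r} × {ι}, {q} × {κ, λ}, {p, q, r} × {ι}, {q} × {ι, κ, λ}, {p, q} × {κ, λ}, {q, r} × {κ, λ}, {p, q} × {ι, κ, λ}, {p, q, r} × {κ, λ}, {q, r} × {ι, κ, λ}, {p, q, r} × {ι, κ, λ}}; |τ_{X×Y}| = 25.

Enumerate products U × V with U ∈ τ_X, V ∈ τ_Y (deduplicated):
  ∅ × ∅ = {} (∅)
  {q} × {ι} = {(q,ι)}
  {p, q} × {ι} = {(p,ι), (q,ι)}
  {q, r} × {ι} = {(q,ι), (r,ι)}
  {q} × {κ, λ} = {(q,κ), (q,λ)}
  {p, q, r} × {ι} = {(p,ι), (q,ι), (r,ι)}
  {q} × {ι, κ, λ} = {(q,ι), (q,κ), (q,λ)}
  {p, q} × {κ, λ} = {(p,κ), (p,λ), (q,κ), (q,λ)}
  {q, r} × {κ, λ} = {(q,κ), (q,λ), (r,κ), (r,λ)}
  {p, q} × {ι, κ, λ} = {(p,ι), (p,κ), (p,λ), (q,ι), (q,κ), (q,λ)}
  {p, q, r} × {κ, λ} = {(p,κ), (p,λ), (q,κ), (q,λ), (r,κ), (r,λ)}
  {q, r} × {ι, κ, λ} = {(q,ι), (q,κ), (q,λ), (r,ι), (r,κ), (r,λ)}
  {p, q, r} × {ι, κ, λ} = {(p,ι), (p,κ), (p,λ), (q,ι), (q,κ), (q,λ), (r,ι), (r,κ), (r,λ)}
These 13 distinct sets form the basis B.
Close under arbitrary unions to get τ_{X×Y}; counting gives |τ_{X×Y}| = 25.


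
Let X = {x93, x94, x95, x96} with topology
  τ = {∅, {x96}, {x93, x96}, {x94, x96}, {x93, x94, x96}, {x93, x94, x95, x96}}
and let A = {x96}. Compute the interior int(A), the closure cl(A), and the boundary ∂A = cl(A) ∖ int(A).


int(A) = {x96}, cl(A) = {x93, x94, x95, x96}, ∂A = {x93, x94, x95}.

Closed sets in (X, τ) are complements of opens:
  closed(X, τ) = {∅, {x95}, {x93, x95}, {x94, x95}, {x93, x94, x95}, {x93, x94, x95, x96}}.
int(A) = ⋃ {U ∈ τ : U ⊆ A}. Opens contained in A: ∅, {x96}.
Taking the union of these: int(A) = {x96}.
cl(A) = ⋂ {C closed : A ⊆ C}. Closed sets containing A: {x93, x94, x95, x96}.
Intersecting these: cl(A) = {x93, x94, x95, x96}.
∂A = cl(A) ∖ int(A) = {x93, x94, x95, x96} ∖ {x96} = {x93, x94, x95}.


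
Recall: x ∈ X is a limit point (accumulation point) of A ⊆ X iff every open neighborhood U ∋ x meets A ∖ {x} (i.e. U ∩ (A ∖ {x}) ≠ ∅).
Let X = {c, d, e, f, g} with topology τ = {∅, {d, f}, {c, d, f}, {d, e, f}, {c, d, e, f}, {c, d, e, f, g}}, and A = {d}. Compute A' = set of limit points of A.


A' = {c, e, f, g}

For each x ∈ X, list the open sets U ∈ τ with x ∈ U, then check whether U ∩ (A ∖ {x}) ≠ ∅ for every such U.
  x = c: opens ∋ x are {c, d, f}, {c, d, e, f}, {c, d, e, f, g}; each meets A ∖ {c}, so x IS a limit point.
  x = d: open {d, f} ∋ x has {d, f} ∩ (A ∖ {d}) = ∅, so x is NOT a limit point.
  x = e: opens ∋ x are {d, e, f}, {c, d, e, f}, {c, d, e, f, g}; each meets A ∖ {e}, so x IS a limit point.
  x = f: opens ∋ x are {d, f}, {c, d, f}, {d, e, f}, {c, d, e, f}, {c, d, e, f, g}; each meets A ∖ {f}, so x IS a limit point.
  x = g: opens ∋ x are {c, d, e, f, g}; each meets A ∖ {g}, so x IS a limit point.
Collecting: A' = {c, e, f, g}.


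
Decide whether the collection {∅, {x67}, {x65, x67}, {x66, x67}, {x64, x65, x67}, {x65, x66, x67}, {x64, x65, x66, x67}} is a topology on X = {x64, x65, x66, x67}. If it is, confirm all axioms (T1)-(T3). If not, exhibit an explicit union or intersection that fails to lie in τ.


τ IS a topology on X.

Axiom (T1): ∅ ∈ τ? Yes; X ∈ τ? Yes.
Axiom (T2/T3): check pairwise unions and intersections of members of τ.
All pairwise intersections and unions checked — each lies in τ. Therefore τ satisfies (T1), (T2), (T3): it IS a topology on X.


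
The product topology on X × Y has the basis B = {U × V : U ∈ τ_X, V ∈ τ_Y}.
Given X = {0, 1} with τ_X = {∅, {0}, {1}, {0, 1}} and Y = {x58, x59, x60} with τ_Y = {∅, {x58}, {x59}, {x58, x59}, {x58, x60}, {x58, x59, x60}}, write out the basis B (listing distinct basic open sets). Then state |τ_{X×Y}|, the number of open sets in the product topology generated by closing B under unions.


Basis B = {∅ × ∅, {0} × {x58}, {0} × {x59}, {1} × {x58}, {1} × {x59}, {0} × {x58, x59}, {0} × {x58, x60}, {0, 1} × {x58}, {0, 1} × {x59}, {1} × {x58, x59}, {1} × {x58, x60}, {0} × {x58, x59, x60}, {1} × {x58, x59, x60}, {0, 1} × {x58, x59}, {0, 1} × {x58, x60}, {0, 1} × {x58, x59, x60}}; |τ_{X×Y}| = 36.

Enumerate products U × V with U ∈ τ_X, V ∈ τ_Y (deduplicated):
  ∅ × ∅ = {} (∅)
  {0} × {x58} = {(0,x58)}
  {0} × {x59} = {(0,x59)}
  {1} × {x58} = {(1,x58)}
  {1} × {x59} = {(1,x59)}
  {0} × {x58, x59} = {(0,x58), (0,x59)}
  {0} × {x58, x60} = {(0,x58), (0,x60)}
  {0, 1} × {x58} = {(0,x58), (1,x58)}
  {0, 1} × {x59} = {(0,x59), (1,x59)}
  {1} × {x58, x59} = {(1,x58), (1,x59)}
  {1} × {x58, x60} = {(1,x58), (1,x60)}
  {0} × {x58, x59, x60} = {(0,x58), (0,x59), (0,x60)}
  {1} × {x58, x59, x60} = {(1,x58), (1,x59), (1,x60)}
  {0, 1} × {x58, x59} = {(0,x58), (0,x59), (1,x58), (1,x59)}
  {0, 1} × {x58, x60} = {(0,x58), (0,x60), (1,x58), (1,x60)}
  {0, 1} × {x58, x59, x60} = {(0,x58), (0,x59), (0,x60), (1,x58), (1,x59), (1,x60)}
These 16 distinct sets form the basis B.
Close under arbitrary unions to get τ_{X×Y}; counting gives |τ_{X×Y}| = 36.


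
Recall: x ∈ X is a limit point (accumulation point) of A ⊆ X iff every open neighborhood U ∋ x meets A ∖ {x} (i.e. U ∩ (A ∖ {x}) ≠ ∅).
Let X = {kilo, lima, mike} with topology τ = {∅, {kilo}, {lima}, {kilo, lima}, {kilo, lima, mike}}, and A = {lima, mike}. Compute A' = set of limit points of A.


A' = {mike}

For each x ∈ X, list the open sets U ∈ τ with x ∈ U, then check whether U ∩ (A ∖ {x}) ≠ ∅ for every such U.
  x = kilo: open {kilo} ∋ x has {kilo} ∩ (A ∖ {kilo}) = ∅, so x is NOT a limit point.
  x = lima: open {lima} ∋ x has {lima} ∩ (A ∖ {lima}) = ∅, so x is NOT a limit point.
  x = mike: opens ∋ x are {kilo, lima, mike}; each meets A ∖ {mike}, so x IS a limit point.
Collecting: A' = {mike}.


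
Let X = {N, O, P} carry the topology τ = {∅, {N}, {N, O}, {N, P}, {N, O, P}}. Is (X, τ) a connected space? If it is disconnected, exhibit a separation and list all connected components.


(X, τ) is connected.

Find clopen sets (U ∈ τ with X ∖ U ∈ τ):
  U = ∅, X ∖ U = {N, O, P} — both open, so U is clopen.
  U = {N, O, P}, X ∖ U = ∅ — both open, so U is clopen.
Only trivial clopens (∅ and X) exist, so (X, τ) is connected.
Compute connected components by grouping points that agree on all clopens:
  component: {N, O, P}
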